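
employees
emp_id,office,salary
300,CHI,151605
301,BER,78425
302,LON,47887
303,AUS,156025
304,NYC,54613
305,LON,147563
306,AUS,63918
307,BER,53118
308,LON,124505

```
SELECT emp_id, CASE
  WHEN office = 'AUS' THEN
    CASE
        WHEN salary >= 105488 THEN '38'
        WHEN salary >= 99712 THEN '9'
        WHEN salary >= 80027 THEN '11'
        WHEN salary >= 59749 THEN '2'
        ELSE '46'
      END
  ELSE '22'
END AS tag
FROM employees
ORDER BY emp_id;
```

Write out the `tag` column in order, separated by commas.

22, 22, 22, 38, 22, 22, 2, 22, 22

emp_id=300: office='CHI' → outer ELSE → 22
emp_id=301: office='BER' → outer ELSE → 22
emp_id=302: office='LON' → outer ELSE → 22
emp_id=303: office='AUS' → inner[salary >= 105488] → 38
emp_id=304: office='NYC' → outer ELSE → 22
emp_id=305: office='LON' → outer ELSE → 22
emp_id=306: office='AUS' → inner[salary >= 59749] → 2
emp_id=307: office='BER' → outer ELSE → 22
emp_id=308: office='LON' → outer ELSE → 22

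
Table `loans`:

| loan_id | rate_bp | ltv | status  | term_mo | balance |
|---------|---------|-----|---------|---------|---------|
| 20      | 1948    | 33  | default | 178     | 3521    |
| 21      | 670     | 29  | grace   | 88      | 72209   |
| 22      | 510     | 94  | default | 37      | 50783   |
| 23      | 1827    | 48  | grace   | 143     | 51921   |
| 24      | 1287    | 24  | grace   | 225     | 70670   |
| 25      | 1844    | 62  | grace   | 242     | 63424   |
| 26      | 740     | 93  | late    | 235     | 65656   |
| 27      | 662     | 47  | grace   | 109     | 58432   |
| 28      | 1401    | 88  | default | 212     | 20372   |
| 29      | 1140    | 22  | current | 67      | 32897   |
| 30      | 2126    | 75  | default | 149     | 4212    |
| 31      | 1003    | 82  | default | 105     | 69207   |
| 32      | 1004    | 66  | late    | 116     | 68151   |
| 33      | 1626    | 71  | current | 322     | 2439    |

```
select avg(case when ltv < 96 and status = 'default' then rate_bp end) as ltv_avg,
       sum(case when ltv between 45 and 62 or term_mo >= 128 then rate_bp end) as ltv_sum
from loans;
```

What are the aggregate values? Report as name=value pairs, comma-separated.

[ltv_avg: ltv < 96 and status = 'default']
loan_id=20: ✓ → 1948
loan_id=21: ✗
loan_id=22: ✓ → 510
loan_id=23: ✗
loan_id=24: ✗
loan_id=25: ✗
loan_id=26: ✗
loan_id=27: ✗
loan_id=28: ✓ → 1401
loan_id=29: ✗
loan_id=30: ✓ → 2126
loan_id=31: ✓ → 1003
loan_id=32: ✗
loan_id=33: ✗
ltv_avg = (1948 + 510 + 1401 + 2126 + 1003) / 5 = 1397.6
—
[ltv_sum: ltv between 45 and 62 or term_mo >= 128]
loan_id=20: ✓ → 1948
loan_id=21: ✗
loan_id=22: ✗
loan_id=23: ✓ → 1827
loan_id=24: ✓ → 1287
loan_id=25: ✓ → 1844
loan_id=26: ✓ → 740
loan_id=27: ✓ → 662
loan_id=28: ✓ → 1401
loan_id=29: ✗
loan_id=30: ✓ → 2126
loan_id=31: ✗
loan_id=32: ✗
loan_id=33: ✓ → 1626
ltv_sum = 1948 + 1827 + 1287 + 1844 + 740 + 662 + 1401 + 2126 + 1626 = 13461

ltv_avg=1397.6, ltv_sum=13461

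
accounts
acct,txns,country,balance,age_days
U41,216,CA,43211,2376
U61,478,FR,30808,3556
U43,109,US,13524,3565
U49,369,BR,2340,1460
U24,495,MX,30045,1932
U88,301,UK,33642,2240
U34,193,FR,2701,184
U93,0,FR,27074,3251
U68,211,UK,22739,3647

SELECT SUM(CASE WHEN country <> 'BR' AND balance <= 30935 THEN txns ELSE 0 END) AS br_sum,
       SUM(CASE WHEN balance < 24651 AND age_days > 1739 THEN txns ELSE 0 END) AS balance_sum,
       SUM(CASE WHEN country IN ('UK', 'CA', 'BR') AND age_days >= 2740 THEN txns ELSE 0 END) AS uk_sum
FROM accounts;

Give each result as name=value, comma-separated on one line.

br_sum=1486, balance_sum=320, uk_sum=211

[br_sum: country <> 'BR' AND balance <= 30935]
acct=U41: ✗
acct=U61: ✓ → 478
acct=U43: ✓ → 109
acct=U49: ✗
acct=U24: ✓ → 495
acct=U88: ✗
acct=U34: ✓ → 193
acct=U93: ✓ → 0
acct=U68: ✓ → 211
br_sum = 478 + 109 + 495 + 193 + 211 = 1486
—
[balance_sum: balance < 24651 AND age_days > 1739]
acct=U41: ✗
acct=U61: ✗
acct=U43: ✓ → 109
acct=U49: ✗
acct=U24: ✗
acct=U88: ✗
acct=U34: ✗
acct=U93: ✗
acct=U68: ✓ → 211
balance_sum = 109 + 211 = 320
—
[uk_sum: country IN ('UK', 'CA', 'BR') AND age_days >= 2740]
acct=U41: ✗
acct=U61: ✗
acct=U43: ✗
acct=U49: ✗
acct=U24: ✗
acct=U88: ✗
acct=U34: ✗
acct=U93: ✗
acct=U68: ✓ → 211
uk_sum = 211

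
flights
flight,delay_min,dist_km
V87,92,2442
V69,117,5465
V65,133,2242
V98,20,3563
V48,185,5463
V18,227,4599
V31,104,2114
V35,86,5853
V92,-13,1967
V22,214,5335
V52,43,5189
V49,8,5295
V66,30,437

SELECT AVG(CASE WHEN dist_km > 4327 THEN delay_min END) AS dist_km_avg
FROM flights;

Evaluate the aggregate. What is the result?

flight=V87: ✗
flight=V69: ✓ → 117
flight=V65: ✗
flight=V98: ✗
flight=V48: ✓ → 185
flight=V18: ✓ → 227
flight=V31: ✗
flight=V35: ✓ → 86
flight=V92: ✗
flight=V22: ✓ → 214
flight=V52: ✓ → 43
flight=V49: ✓ → 8
flight=V66: ✗
dist_km_avg = (117 + 185 + 227 + 86 + 214 + 43 + 8) / 7 = 125.7142857143

125.7142857143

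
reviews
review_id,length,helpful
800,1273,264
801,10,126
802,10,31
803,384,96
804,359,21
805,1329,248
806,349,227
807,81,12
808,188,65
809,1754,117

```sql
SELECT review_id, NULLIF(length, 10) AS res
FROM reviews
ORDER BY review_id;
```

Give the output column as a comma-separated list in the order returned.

1273, NULL, NULL, 384, 359, 1329, 349, 81, 188, 1754

review_id=800: length=1273 vs 10: differ → 1273
review_id=801: length=10 vs 10: equal → NULL
review_id=802: length=10 vs 10: equal → NULL
review_id=803: length=384 vs 10: differ → 384
review_id=804: length=359 vs 10: differ → 359
review_id=805: length=1329 vs 10: differ → 1329
review_id=806: length=349 vs 10: differ → 349
review_id=807: length=81 vs 10: differ → 81
review_id=808: length=188 vs 10: differ → 188
review_id=809: length=1754 vs 10: differ → 1754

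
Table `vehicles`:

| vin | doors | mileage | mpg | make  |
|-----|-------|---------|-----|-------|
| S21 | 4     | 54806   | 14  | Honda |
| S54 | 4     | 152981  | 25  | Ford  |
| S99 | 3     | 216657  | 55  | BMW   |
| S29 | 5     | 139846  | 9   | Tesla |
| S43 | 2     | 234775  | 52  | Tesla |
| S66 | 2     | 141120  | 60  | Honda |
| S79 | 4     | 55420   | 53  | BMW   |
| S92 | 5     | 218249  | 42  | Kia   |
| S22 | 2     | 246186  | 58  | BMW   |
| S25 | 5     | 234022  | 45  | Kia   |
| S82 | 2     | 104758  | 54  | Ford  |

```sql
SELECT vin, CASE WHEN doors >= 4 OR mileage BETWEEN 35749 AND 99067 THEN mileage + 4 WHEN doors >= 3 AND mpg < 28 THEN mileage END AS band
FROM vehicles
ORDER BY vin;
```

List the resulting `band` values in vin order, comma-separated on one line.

vin=S21: doors >= 4 OR mileage BETWEEN 35749 AND 99067 → 54810
vin=S22: (no match → NULL) → NULL
vin=S25: doors >= 4 OR mileage BETWEEN 35749 AND 99067 → 234026
vin=S29: doors >= 4 OR mileage BETWEEN 35749 AND 99067 → 139850
vin=S43: (no match → NULL) → NULL
vin=S54: doors >= 4 OR mileage BETWEEN 35749 AND 99067 → 152985
vin=S66: (no match → NULL) → NULL
vin=S79: doors >= 4 OR mileage BETWEEN 35749 AND 99067 → 55424
vin=S82: (no match → NULL) → NULL
vin=S92: doors >= 4 OR mileage BETWEEN 35749 AND 99067 → 218253
vin=S99: (no match → NULL) → NULL

54810, NULL, 234026, 139850, NULL, 152985, NULL, 55424, NULL, 218253, NULL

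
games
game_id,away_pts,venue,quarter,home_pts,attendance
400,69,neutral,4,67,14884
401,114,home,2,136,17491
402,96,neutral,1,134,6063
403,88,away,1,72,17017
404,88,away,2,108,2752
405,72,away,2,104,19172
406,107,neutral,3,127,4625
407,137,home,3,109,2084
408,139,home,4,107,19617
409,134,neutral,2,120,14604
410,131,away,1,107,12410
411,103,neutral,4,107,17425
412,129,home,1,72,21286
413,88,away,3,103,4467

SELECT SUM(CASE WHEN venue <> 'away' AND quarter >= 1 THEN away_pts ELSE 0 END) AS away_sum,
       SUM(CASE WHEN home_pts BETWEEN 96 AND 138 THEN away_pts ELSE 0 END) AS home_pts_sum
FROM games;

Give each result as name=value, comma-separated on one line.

[away_sum: venue <> 'away' AND quarter >= 1]
game_id=400: ✓ → 69
game_id=401: ✓ → 114
game_id=402: ✓ → 96
game_id=403: ✗
game_id=404: ✗
game_id=405: ✗
game_id=406: ✓ → 107
game_id=407: ✓ → 137
game_id=408: ✓ → 139
game_id=409: ✓ → 134
game_id=410: ✗
game_id=411: ✓ → 103
game_id=412: ✓ → 129
game_id=413: ✗
away_sum = 69 + 114 + 96 + 107 + 137 + 139 + 134 + 103 + 129 = 1028
—
[home_pts_sum: home_pts BETWEEN 96 AND 138]
game_id=400: ✗
game_id=401: ✓ → 114
game_id=402: ✓ → 96
game_id=403: ✗
game_id=404: ✓ → 88
game_id=405: ✓ → 72
game_id=406: ✓ → 107
game_id=407: ✓ → 137
game_id=408: ✓ → 139
game_id=409: ✓ → 134
game_id=410: ✓ → 131
game_id=411: ✓ → 103
game_id=412: ✗
game_id=413: ✓ → 88
home_pts_sum = 114 + 96 + 88 + 72 + 107 + 137 + 139 + 134 + 131 + 103 + 88 = 1209

away_sum=1028, home_pts_sum=1209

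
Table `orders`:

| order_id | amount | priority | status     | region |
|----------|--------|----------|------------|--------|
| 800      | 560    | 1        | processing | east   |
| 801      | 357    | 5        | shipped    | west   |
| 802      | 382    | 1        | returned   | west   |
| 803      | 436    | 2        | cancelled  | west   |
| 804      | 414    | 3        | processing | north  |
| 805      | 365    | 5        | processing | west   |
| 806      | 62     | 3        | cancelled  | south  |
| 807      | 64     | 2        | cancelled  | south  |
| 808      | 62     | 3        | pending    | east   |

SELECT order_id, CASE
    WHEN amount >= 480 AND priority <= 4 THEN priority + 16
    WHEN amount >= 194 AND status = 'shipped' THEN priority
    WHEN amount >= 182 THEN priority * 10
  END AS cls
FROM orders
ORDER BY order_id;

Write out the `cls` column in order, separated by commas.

17, 5, 10, 20, 30, 50, NULL, NULL, NULL

order_id=800: amount >= 480 AND priority <= 4 → 17
order_id=801: amount >= 194 AND status = 'shipped' → 5
order_id=802: amount >= 182 → 10
order_id=803: amount >= 182 → 20
order_id=804: amount >= 182 → 30
order_id=805: amount >= 182 → 50
order_id=806: (no match → NULL) → NULL
order_id=807: (no match → NULL) → NULL
order_id=808: (no match → NULL) → NULL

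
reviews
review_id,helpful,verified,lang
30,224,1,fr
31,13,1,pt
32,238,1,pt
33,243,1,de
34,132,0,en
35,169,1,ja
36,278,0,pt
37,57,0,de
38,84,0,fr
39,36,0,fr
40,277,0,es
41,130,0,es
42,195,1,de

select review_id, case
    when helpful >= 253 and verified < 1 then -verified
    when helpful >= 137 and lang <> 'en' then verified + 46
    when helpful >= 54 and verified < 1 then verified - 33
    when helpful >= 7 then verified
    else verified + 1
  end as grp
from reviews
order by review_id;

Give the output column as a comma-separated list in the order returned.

47, 1, 47, 47, -33, 47, 0, -33, -33, 0, 0, -33, 47

review_id=30: helpful >= 137 and lang <> 'en' → 47
review_id=31: helpful >= 7 → 1
review_id=32: helpful >= 137 and lang <> 'en' → 47
review_id=33: helpful >= 137 and lang <> 'en' → 47
review_id=34: helpful >= 54 and verified < 1 → -33
review_id=35: helpful >= 137 and lang <> 'en' → 47
review_id=36: helpful >= 253 and verified < 1 → 0
review_id=37: helpful >= 54 and verified < 1 → -33
review_id=38: helpful >= 54 and verified < 1 → -33
review_id=39: helpful >= 7 → 0
review_id=40: helpful >= 253 and verified < 1 → 0
review_id=41: helpful >= 54 and verified < 1 → -33
review_id=42: helpful >= 137 and lang <> 'en' → 47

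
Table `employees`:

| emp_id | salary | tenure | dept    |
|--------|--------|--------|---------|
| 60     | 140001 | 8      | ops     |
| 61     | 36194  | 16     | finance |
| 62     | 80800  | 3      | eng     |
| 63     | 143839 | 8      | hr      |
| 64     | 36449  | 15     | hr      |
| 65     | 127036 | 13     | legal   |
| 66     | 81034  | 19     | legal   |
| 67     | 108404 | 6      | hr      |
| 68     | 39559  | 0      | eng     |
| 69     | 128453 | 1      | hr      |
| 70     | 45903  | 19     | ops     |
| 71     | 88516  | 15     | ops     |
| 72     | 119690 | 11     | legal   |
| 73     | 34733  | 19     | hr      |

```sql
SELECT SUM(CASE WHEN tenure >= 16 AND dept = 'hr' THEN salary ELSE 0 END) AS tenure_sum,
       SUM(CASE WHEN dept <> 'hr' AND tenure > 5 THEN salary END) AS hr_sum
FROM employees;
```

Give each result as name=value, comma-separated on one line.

[tenure_sum: tenure >= 16 AND dept = 'hr']
emp_id=60: ✗
emp_id=61: ✗
emp_id=62: ✗
emp_id=63: ✗
emp_id=64: ✗
emp_id=65: ✗
emp_id=66: ✗
emp_id=67: ✗
emp_id=68: ✗
emp_id=69: ✗
emp_id=70: ✗
emp_id=71: ✗
emp_id=72: ✗
emp_id=73: ✓ → 34733
tenure_sum = 34733
—
[hr_sum: dept <> 'hr' AND tenure > 5]
emp_id=60: ✓ → 140001
emp_id=61: ✓ → 36194
emp_id=62: ✗
emp_id=63: ✗
emp_id=64: ✗
emp_id=65: ✓ → 127036
emp_id=66: ✓ → 81034
emp_id=67: ✗
emp_id=68: ✗
emp_id=69: ✗
emp_id=70: ✓ → 45903
emp_id=71: ✓ → 88516
emp_id=72: ✓ → 119690
emp_id=73: ✗
hr_sum = 140001 + 36194 + 127036 + 81034 + 45903 + 88516 + 119690 = 638374

tenure_sum=34733, hr_sum=638374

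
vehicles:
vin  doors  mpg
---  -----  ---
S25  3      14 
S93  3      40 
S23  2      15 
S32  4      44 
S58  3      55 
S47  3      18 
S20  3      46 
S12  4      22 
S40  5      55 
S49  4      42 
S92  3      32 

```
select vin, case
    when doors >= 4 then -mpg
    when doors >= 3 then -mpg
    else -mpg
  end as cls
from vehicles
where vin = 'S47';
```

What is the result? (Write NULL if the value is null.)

vin = S47: doors=3, mpg=18.
doors >= 4 → false
doors >= 3 → true → -18

-18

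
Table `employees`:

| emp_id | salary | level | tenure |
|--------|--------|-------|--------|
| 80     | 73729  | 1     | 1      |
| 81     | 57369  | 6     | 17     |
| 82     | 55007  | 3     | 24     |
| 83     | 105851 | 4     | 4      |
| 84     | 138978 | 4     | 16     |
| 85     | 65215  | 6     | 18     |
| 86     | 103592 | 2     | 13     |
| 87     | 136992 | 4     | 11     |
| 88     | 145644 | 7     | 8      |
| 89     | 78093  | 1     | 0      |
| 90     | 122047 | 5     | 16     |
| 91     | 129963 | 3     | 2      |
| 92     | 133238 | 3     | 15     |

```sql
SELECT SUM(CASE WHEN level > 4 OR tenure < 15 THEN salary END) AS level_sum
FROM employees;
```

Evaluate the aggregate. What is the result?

emp_id=80: ✓ → 73729
emp_id=81: ✓ → 57369
emp_id=82: ✗
emp_id=83: ✓ → 105851
emp_id=84: ✗
emp_id=85: ✓ → 65215
emp_id=86: ✓ → 103592
emp_id=87: ✓ → 136992
emp_id=88: ✓ → 145644
emp_id=89: ✓ → 78093
emp_id=90: ✓ → 122047
emp_id=91: ✓ → 129963
emp_id=92: ✗
level_sum = 73729 + 57369 + 105851 + 65215 + 103592 + 136992 + 145644 + 78093 + 122047 + 129963 = 1018495

1018495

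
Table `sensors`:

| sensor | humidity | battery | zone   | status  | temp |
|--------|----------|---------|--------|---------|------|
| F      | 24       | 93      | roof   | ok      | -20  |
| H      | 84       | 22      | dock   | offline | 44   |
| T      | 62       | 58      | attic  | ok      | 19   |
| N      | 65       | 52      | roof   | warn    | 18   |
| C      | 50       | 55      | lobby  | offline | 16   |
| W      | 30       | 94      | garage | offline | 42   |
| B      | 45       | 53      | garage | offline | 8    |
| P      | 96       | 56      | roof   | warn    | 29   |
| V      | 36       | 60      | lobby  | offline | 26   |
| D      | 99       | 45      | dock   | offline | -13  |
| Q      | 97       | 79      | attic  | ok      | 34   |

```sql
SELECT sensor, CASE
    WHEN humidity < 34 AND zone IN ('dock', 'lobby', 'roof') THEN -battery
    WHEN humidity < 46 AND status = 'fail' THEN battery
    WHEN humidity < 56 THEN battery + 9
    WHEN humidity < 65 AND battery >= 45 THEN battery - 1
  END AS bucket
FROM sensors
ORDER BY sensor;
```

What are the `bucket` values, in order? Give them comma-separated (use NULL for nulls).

sensor=B: humidity < 56 → 62
sensor=C: humidity < 56 → 64
sensor=D: (no match → NULL) → NULL
sensor=F: humidity < 34 AND zone IN ('dock', 'lobby', 'roof') → -93
sensor=H: (no match → NULL) → NULL
sensor=N: (no match → NULL) → NULL
sensor=P: (no match → NULL) → NULL
sensor=Q: (no match → NULL) → NULL
sensor=T: humidity < 65 AND battery >= 45 → 57
sensor=V: humidity < 56 → 69
sensor=W: humidity < 56 → 103

62, 64, NULL, -93, NULL, NULL, NULL, NULL, 57, 69, 103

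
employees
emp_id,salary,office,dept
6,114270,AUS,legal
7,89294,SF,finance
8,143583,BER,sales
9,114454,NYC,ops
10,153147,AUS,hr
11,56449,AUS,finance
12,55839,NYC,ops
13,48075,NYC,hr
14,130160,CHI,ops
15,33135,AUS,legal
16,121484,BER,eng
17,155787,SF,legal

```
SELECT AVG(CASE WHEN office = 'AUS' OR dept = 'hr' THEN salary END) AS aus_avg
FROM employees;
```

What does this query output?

81015.2

emp_id=6: ✓ → 114270
emp_id=7: ✗
emp_id=8: ✗
emp_id=9: ✗
emp_id=10: ✓ → 153147
emp_id=11: ✓ → 56449
emp_id=12: ✗
emp_id=13: ✓ → 48075
emp_id=14: ✗
emp_id=15: ✓ → 33135
emp_id=16: ✗
emp_id=17: ✗
aus_avg = (114270 + 153147 + 56449 + 48075 + 33135) / 5 = 81015.2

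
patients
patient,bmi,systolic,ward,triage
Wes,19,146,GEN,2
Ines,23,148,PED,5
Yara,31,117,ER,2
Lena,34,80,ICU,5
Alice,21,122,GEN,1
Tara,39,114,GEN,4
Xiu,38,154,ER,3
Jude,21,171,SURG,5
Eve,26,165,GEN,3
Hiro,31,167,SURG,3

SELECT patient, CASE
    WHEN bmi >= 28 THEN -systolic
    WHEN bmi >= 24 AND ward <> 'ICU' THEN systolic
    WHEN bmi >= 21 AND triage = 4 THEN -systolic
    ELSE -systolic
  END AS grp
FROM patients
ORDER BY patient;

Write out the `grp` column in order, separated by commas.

patient=Alice: ELSE → -122
patient=Eve: bmi >= 24 AND ward <> 'ICU' → 165
patient=Hiro: bmi >= 28 → -167
patient=Ines: ELSE → -148
patient=Jude: ELSE → -171
patient=Lena: bmi >= 28 → -80
patient=Tara: bmi >= 28 → -114
patient=Wes: ELSE → -146
patient=Xiu: bmi >= 28 → -154
patient=Yara: bmi >= 28 → -117

-122, 165, -167, -148, -171, -80, -114, -146, -154, -117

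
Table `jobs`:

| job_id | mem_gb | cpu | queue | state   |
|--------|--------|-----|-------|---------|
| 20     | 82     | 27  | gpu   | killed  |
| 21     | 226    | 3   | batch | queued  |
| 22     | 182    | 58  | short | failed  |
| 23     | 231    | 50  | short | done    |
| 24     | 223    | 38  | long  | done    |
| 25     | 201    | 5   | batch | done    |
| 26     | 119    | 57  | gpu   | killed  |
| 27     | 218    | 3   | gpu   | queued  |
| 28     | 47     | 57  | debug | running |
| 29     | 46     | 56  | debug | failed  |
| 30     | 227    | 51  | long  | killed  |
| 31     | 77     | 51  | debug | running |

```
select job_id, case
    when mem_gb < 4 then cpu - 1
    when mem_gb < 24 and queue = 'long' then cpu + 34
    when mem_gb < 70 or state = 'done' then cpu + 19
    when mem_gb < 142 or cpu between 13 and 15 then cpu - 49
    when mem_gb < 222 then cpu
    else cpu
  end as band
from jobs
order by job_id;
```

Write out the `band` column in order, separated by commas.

-22, 3, 58, 69, 57, 24, 8, 3, 76, 75, 51, 2

job_id=20: mem_gb < 142 or cpu between 13 and 15 → -22
job_id=21: ELSE → 3
job_id=22: mem_gb < 222 → 58
job_id=23: mem_gb < 70 or state = 'done' → 69
job_id=24: mem_gb < 70 or state = 'done' → 57
job_id=25: mem_gb < 70 or state = 'done' → 24
job_id=26: mem_gb < 142 or cpu between 13 and 15 → 8
job_id=27: mem_gb < 222 → 3
job_id=28: mem_gb < 70 or state = 'done' → 76
job_id=29: mem_gb < 70 or state = 'done' → 75
job_id=30: ELSE → 51
job_id=31: mem_gb < 142 or cpu between 13 and 15 → 2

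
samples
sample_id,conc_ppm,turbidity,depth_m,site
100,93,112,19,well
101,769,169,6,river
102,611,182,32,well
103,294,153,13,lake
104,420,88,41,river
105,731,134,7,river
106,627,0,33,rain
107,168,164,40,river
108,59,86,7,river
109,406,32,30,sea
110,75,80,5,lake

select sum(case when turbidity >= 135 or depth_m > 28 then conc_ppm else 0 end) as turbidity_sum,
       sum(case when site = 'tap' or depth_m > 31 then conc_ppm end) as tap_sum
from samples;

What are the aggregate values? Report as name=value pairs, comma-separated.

turbidity_sum=3295, tap_sum=1826

[turbidity_sum: turbidity >= 135 or depth_m > 28]
sample_id=100: ✗
sample_id=101: ✓ → 769
sample_id=102: ✓ → 611
sample_id=103: ✓ → 294
sample_id=104: ✓ → 420
sample_id=105: ✗
sample_id=106: ✓ → 627
sample_id=107: ✓ → 168
sample_id=108: ✗
sample_id=109: ✓ → 406
sample_id=110: ✗
turbidity_sum = 769 + 611 + 294 + 420 + 627 + 168 + 406 = 3295
—
[tap_sum: site = 'tap' or depth_m > 31]
sample_id=100: ✗
sample_id=101: ✗
sample_id=102: ✓ → 611
sample_id=103: ✗
sample_id=104: ✓ → 420
sample_id=105: ✗
sample_id=106: ✓ → 627
sample_id=107: ✓ → 168
sample_id=108: ✗
sample_id=109: ✗
sample_id=110: ✗
tap_sum = 611 + 420 + 627 + 168 = 1826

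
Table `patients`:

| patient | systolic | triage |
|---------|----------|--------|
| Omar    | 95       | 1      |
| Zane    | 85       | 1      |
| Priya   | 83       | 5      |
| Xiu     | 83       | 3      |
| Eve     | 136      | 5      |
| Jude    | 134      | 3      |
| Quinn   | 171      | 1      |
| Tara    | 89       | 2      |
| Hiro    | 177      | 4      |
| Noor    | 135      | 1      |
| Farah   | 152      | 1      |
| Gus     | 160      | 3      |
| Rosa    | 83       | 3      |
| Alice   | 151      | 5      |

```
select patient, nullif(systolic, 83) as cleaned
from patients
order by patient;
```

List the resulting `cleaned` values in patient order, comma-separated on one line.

patient=Alice: systolic=151 vs 83: differ → 151
patient=Eve: systolic=136 vs 83: differ → 136
patient=Farah: systolic=152 vs 83: differ → 152
patient=Gus: systolic=160 vs 83: differ → 160
patient=Hiro: systolic=177 vs 83: differ → 177
patient=Jude: systolic=134 vs 83: differ → 134
patient=Noor: systolic=135 vs 83: differ → 135
patient=Omar: systolic=95 vs 83: differ → 95
patient=Priya: systolic=83 vs 83: equal → NULL
patient=Quinn: systolic=171 vs 83: differ → 171
patient=Rosa: systolic=83 vs 83: equal → NULL
patient=Tara: systolic=89 vs 83: differ → 89
patient=Xiu: systolic=83 vs 83: equal → NULL
patient=Zane: systolic=85 vs 83: differ → 85

151, 136, 152, 160, 177, 134, 135, 95, NULL, 171, NULL, 89, NULL, 85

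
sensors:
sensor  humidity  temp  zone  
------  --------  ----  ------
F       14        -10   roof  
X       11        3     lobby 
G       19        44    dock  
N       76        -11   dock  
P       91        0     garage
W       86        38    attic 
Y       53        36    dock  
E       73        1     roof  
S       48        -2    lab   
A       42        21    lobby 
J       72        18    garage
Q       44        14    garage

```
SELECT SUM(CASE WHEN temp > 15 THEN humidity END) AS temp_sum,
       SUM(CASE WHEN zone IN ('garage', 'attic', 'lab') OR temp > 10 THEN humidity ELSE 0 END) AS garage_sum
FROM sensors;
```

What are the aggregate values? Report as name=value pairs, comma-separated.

[temp_sum: temp > 15]
sensor=F: ✗
sensor=X: ✗
sensor=G: ✓ → 19
sensor=N: ✗
sensor=P: ✗
sensor=W: ✓ → 86
sensor=Y: ✓ → 53
sensor=E: ✗
sensor=S: ✗
sensor=A: ✓ → 42
sensor=J: ✓ → 72
sensor=Q: ✗
temp_sum = 19 + 86 + 53 + 42 + 72 = 272
—
[garage_sum: zone IN ('garage', 'attic', 'lab') OR temp > 10]
sensor=F: ✗
sensor=X: ✗
sensor=G: ✓ → 19
sensor=N: ✗
sensor=P: ✓ → 91
sensor=W: ✓ → 86
sensor=Y: ✓ → 53
sensor=E: ✗
sensor=S: ✓ → 48
sensor=A: ✓ → 42
sensor=J: ✓ → 72
sensor=Q: ✓ → 44
garage_sum = 19 + 91 + 86 + 53 + 48 + 42 + 72 + 44 = 455

temp_sum=272, garage_sum=455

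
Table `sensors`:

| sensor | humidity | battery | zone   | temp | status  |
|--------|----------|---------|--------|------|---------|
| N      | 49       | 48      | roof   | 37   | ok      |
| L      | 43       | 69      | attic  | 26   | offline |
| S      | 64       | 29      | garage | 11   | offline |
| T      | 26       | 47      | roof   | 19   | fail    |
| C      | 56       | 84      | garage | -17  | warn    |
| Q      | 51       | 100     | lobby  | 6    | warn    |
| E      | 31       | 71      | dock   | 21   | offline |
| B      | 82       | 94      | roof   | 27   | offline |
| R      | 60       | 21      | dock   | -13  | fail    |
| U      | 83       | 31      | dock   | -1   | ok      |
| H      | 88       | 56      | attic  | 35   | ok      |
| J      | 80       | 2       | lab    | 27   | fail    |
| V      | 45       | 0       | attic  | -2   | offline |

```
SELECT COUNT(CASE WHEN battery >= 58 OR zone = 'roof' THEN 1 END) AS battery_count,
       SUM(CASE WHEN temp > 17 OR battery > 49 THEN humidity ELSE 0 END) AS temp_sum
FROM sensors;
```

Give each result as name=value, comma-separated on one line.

battery_count=7, temp_sum=506

[battery_count: battery >= 58 OR zone = 'roof']
sensor=N: ✓ → 1
sensor=L: ✓ → 1
sensor=S: ✗
sensor=T: ✓ → 1
sensor=C: ✓ → 1
sensor=Q: ✓ → 1
sensor=E: ✓ → 1
sensor=B: ✓ → 1
sensor=R: ✗
sensor=U: ✗
sensor=H: ✗
sensor=J: ✗
sensor=V: ✗
battery_count = COUNT(1, 1, 1, 1, 1, 1, 1) = 7
—
[temp_sum: temp > 17 OR battery > 49]
sensor=N: ✓ → 49
sensor=L: ✓ → 43
sensor=S: ✗
sensor=T: ✓ → 26
sensor=C: ✓ → 56
sensor=Q: ✓ → 51
sensor=E: ✓ → 31
sensor=B: ✓ → 82
sensor=R: ✗
sensor=U: ✗
sensor=H: ✓ → 88
sensor=J: ✓ → 80
sensor=V: ✗
temp_sum = 49 + 43 + 26 + 56 + 51 + 31 + 82 + 88 + 80 = 506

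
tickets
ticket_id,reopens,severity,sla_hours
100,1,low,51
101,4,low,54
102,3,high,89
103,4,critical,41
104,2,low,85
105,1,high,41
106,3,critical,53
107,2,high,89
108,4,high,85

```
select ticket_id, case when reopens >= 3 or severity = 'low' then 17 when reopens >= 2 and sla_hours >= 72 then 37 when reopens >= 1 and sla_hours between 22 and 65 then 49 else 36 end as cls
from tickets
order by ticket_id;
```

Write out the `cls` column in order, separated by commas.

ticket_id=100: reopens >= 3 or severity = 'low' → 17
ticket_id=101: reopens >= 3 or severity = 'low' → 17
ticket_id=102: reopens >= 3 or severity = 'low' → 17
ticket_id=103: reopens >= 3 or severity = 'low' → 17
ticket_id=104: reopens >= 3 or severity = 'low' → 17
ticket_id=105: reopens >= 1 and sla_hours between 22 and 65 → 49
ticket_id=106: reopens >= 3 or severity = 'low' → 17
ticket_id=107: reopens >= 2 and sla_hours >= 72 → 37
ticket_id=108: reopens >= 3 or severity = 'low' → 17

17, 17, 17, 17, 17, 49, 17, 37, 17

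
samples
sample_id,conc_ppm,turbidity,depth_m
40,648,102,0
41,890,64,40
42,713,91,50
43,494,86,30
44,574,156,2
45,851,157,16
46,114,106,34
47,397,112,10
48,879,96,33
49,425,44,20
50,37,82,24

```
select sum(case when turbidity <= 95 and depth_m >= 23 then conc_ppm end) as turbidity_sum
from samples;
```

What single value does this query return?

2134

sample_id=40: ✗
sample_id=41: ✓ → 890
sample_id=42: ✓ → 713
sample_id=43: ✓ → 494
sample_id=44: ✗
sample_id=45: ✗
sample_id=46: ✗
sample_id=47: ✗
sample_id=48: ✗
sample_id=49: ✗
sample_id=50: ✓ → 37
turbidity_sum = 890 + 713 + 494 + 37 = 2134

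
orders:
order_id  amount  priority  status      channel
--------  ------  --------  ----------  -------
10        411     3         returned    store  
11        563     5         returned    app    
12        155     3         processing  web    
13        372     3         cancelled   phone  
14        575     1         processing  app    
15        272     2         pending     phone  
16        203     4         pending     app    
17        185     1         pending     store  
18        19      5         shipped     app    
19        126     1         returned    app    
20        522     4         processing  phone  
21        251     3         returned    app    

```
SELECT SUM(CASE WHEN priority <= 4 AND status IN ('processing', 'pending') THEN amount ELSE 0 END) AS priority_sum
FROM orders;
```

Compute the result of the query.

order_id=10: ✗
order_id=11: ✗
order_id=12: ✓ → 155
order_id=13: ✗
order_id=14: ✓ → 575
order_id=15: ✓ → 272
order_id=16: ✓ → 203
order_id=17: ✓ → 185
order_id=18: ✗
order_id=19: ✗
order_id=20: ✓ → 522
order_id=21: ✗
priority_sum = 155 + 575 + 272 + 203 + 185 + 522 = 1912

1912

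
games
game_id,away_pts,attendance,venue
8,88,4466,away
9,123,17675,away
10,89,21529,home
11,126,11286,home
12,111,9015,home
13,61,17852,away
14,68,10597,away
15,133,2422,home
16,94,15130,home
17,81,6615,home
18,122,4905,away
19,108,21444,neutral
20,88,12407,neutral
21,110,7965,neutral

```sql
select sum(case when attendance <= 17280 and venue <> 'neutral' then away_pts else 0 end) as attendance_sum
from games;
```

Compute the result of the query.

game_id=8: ✓ → 88
game_id=9: ✗
game_id=10: ✗
game_id=11: ✓ → 126
game_id=12: ✓ → 111
game_id=13: ✗
game_id=14: ✓ → 68
game_id=15: ✓ → 133
game_id=16: ✓ → 94
game_id=17: ✓ → 81
game_id=18: ✓ → 122
game_id=19: ✗
game_id=20: ✗
game_id=21: ✗
attendance_sum = 88 + 126 + 111 + 68 + 133 + 94 + 81 + 122 = 823

823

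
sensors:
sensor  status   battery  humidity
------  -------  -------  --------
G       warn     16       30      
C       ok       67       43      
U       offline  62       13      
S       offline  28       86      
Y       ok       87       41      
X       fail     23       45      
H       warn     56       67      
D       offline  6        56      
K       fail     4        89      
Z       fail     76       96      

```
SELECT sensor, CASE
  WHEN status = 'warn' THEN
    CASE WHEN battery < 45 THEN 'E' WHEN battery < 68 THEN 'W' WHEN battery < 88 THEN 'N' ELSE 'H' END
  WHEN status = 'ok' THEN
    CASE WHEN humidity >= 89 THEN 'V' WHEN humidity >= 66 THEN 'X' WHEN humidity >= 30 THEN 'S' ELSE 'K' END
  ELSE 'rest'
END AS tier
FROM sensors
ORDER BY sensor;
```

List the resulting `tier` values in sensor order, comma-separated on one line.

S, rest, E, W, rest, rest, rest, rest, S, rest

sensor=C: status='ok' → inner[humidity >= 30] → S
sensor=D: status='offline' → outer ELSE → rest
sensor=G: status='warn' → inner[battery < 45] → E
sensor=H: status='warn' → inner[battery < 68] → W
sensor=K: status='fail' → outer ELSE → rest
sensor=S: status='offline' → outer ELSE → rest
sensor=U: status='offline' → outer ELSE → rest
sensor=X: status='fail' → outer ELSE → rest
sensor=Y: status='ok' → inner[humidity >= 30] → S
sensor=Z: status='fail' → outer ELSE → rest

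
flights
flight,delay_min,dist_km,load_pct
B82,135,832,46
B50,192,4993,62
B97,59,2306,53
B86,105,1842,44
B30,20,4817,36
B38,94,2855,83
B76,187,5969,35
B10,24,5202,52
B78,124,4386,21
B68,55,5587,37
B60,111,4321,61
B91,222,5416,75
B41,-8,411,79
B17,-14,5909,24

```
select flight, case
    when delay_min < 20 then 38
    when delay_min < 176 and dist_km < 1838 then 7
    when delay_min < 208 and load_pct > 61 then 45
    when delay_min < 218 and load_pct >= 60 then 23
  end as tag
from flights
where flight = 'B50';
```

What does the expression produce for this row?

45

flight = B50: delay_min=192, dist_km=4993, load_pct=62.
delay_min < 20 → false
delay_min < 176 and dist_km < 1838 → false
delay_min < 208 and load_pct > 61 → true → 45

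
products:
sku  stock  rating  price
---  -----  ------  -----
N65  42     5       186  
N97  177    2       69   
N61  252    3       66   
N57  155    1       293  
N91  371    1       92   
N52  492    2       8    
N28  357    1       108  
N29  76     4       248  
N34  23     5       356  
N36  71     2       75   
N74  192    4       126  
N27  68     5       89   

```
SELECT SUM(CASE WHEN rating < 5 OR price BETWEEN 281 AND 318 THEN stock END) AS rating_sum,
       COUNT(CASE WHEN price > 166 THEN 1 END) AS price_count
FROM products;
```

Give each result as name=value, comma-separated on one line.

rating_sum=2143, price_count=4

[rating_sum: rating < 5 OR price BETWEEN 281 AND 318]
sku=N65: ✗
sku=N97: ✓ → 177
sku=N61: ✓ → 252
sku=N57: ✓ → 155
sku=N91: ✓ → 371
sku=N52: ✓ → 492
sku=N28: ✓ → 357
sku=N29: ✓ → 76
sku=N34: ✗
sku=N36: ✓ → 71
sku=N74: ✓ → 192
sku=N27: ✗
rating_sum = 177 + 252 + 155 + 371 + 492 + 357 + 76 + 71 + 192 = 2143
—
[price_count: price > 166]
sku=N65: ✓ → 1
sku=N97: ✗
sku=N61: ✗
sku=N57: ✓ → 1
sku=N91: ✗
sku=N52: ✗
sku=N28: ✗
sku=N29: ✓ → 1
sku=N34: ✓ → 1
sku=N36: ✗
sku=N74: ✗
sku=N27: ✗
price_count = COUNT(1, 1, 1, 1) = 4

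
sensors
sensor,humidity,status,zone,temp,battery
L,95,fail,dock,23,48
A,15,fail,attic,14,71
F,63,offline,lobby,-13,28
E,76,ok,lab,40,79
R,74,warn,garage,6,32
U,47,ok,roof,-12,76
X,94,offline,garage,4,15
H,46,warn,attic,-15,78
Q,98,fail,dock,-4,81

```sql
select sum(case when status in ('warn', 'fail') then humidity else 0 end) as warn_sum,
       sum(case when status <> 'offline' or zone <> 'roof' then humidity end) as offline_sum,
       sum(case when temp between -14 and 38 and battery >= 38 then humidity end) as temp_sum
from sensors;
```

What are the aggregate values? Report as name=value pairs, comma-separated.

[warn_sum: status in ('warn', 'fail')]
sensor=L: ✓ → 95
sensor=A: ✓ → 15
sensor=F: ✗
sensor=E: ✗
sensor=R: ✓ → 74
sensor=U: ✗
sensor=X: ✗
sensor=H: ✓ → 46
sensor=Q: ✓ → 98
warn_sum = 95 + 15 + 74 + 46 + 98 = 328
—
[offline_sum: status <> 'offline' or zone <> 'roof']
sensor=L: ✓ → 95
sensor=A: ✓ → 15
sensor=F: ✓ → 63
sensor=E: ✓ → 76
sensor=R: ✓ → 74
sensor=U: ✓ → 47
sensor=X: ✓ → 94
sensor=H: ✓ → 46
sensor=Q: ✓ → 98
offline_sum = 95 + 15 + 63 + 76 + 74 + 47 + 94 + 46 + 98 = 608
—
[temp_sum: temp between -14 and 38 and battery >= 38]
sensor=L: ✓ → 95
sensor=A: ✓ → 15
sensor=F: ✗
sensor=E: ✗
sensor=R: ✗
sensor=U: ✓ → 47
sensor=X: ✗
sensor=H: ✗
sensor=Q: ✓ → 98
temp_sum = 95 + 15 + 47 + 98 = 255

warn_sum=328, offline_sum=608, temp_sum=255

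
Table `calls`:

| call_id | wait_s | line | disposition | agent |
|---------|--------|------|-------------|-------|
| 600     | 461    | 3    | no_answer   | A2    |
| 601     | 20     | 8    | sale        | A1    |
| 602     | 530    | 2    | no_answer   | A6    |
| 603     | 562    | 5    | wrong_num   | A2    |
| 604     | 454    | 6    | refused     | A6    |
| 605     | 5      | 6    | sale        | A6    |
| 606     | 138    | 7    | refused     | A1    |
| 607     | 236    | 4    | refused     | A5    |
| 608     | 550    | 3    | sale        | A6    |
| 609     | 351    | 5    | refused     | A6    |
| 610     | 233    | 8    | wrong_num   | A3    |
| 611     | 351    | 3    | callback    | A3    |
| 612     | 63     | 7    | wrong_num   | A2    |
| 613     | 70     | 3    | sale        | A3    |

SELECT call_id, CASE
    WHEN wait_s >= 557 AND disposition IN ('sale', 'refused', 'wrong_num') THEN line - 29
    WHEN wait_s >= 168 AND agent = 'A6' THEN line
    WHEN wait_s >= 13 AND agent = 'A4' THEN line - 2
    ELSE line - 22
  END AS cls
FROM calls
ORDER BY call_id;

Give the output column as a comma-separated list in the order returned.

-19, -14, 2, -24, 6, -16, -15, -18, 3, 5, -14, -19, -15, -19

call_id=600: ELSE → -19
call_id=601: ELSE → -14
call_id=602: wait_s >= 168 AND agent = 'A6' → 2
call_id=603: wait_s >= 557 AND disposition IN ('sale', 'refused', 'wrong_num') → -24
call_id=604: wait_s >= 168 AND agent = 'A6' → 6
call_id=605: ELSE → -16
call_id=606: ELSE → -15
call_id=607: ELSE → -18
call_id=608: wait_s >= 168 AND agent = 'A6' → 3
call_id=609: wait_s >= 168 AND agent = 'A6' → 5
call_id=610: ELSE → -14
call_id=611: ELSE → -19
call_id=612: ELSE → -15
call_id=613: ELSE → -19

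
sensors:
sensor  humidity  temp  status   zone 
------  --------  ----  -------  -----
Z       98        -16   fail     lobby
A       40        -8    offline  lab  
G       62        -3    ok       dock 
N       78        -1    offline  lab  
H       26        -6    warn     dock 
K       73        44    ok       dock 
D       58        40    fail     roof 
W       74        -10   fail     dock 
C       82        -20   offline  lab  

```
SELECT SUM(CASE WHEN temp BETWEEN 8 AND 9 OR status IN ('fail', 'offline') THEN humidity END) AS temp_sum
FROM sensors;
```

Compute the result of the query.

sensor=Z: ✓ → 98
sensor=A: ✓ → 40
sensor=G: ✗
sensor=N: ✓ → 78
sensor=H: ✗
sensor=K: ✗
sensor=D: ✓ → 58
sensor=W: ✓ → 74
sensor=C: ✓ → 82
temp_sum = 98 + 40 + 78 + 58 + 74 + 82 = 430

430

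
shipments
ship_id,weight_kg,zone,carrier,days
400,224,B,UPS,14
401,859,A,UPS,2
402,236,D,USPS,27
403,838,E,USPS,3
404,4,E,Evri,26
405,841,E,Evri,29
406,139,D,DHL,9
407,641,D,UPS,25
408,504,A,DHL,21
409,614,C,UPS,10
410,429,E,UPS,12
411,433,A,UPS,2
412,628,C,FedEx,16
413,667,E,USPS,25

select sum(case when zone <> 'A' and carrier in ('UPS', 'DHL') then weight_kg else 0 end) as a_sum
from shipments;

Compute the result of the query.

2047

ship_id=400: ✓ → 224
ship_id=401: ✗
ship_id=402: ✗
ship_id=403: ✗
ship_id=404: ✗
ship_id=405: ✗
ship_id=406: ✓ → 139
ship_id=407: ✓ → 641
ship_id=408: ✗
ship_id=409: ✓ → 614
ship_id=410: ✓ → 429
ship_id=411: ✗
ship_id=412: ✗
ship_id=413: ✗
a_sum = 224 + 139 + 641 + 614 + 429 = 2047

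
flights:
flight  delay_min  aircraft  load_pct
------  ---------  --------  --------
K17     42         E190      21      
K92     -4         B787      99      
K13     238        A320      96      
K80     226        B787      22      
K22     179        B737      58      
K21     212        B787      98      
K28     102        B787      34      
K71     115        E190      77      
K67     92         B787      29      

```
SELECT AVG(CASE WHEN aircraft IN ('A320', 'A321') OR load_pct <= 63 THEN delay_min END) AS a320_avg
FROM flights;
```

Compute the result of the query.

146.5

flight=K17: ✓ → 42
flight=K92: ✗
flight=K13: ✓ → 238
flight=K80: ✓ → 226
flight=K22: ✓ → 179
flight=K21: ✗
flight=K28: ✓ → 102
flight=K71: ✗
flight=K67: ✓ → 92
a320_avg = (42 + 238 + 226 + 179 + 102 + 92) / 6 = 146.5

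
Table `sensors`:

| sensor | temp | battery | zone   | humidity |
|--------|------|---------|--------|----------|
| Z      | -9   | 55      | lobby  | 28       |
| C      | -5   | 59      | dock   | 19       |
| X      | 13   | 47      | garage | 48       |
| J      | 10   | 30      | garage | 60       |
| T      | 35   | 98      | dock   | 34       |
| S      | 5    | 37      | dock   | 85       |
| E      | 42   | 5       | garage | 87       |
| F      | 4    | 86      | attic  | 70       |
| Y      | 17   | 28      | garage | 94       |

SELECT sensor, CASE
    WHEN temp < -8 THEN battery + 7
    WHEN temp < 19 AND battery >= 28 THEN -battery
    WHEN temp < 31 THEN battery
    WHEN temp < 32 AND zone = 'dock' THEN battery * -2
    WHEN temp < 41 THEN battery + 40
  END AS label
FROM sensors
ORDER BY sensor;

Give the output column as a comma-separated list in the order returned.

-59, NULL, -86, -30, -37, 138, -47, -28, 62

sensor=C: temp < 19 AND battery >= 28 → -59
sensor=E: (no match → NULL) → NULL
sensor=F: temp < 19 AND battery >= 28 → -86
sensor=J: temp < 19 AND battery >= 28 → -30
sensor=S: temp < 19 AND battery >= 28 → -37
sensor=T: temp < 41 → 138
sensor=X: temp < 19 AND battery >= 28 → -47
sensor=Y: temp < 19 AND battery >= 28 → -28
sensor=Z: temp < -8 → 62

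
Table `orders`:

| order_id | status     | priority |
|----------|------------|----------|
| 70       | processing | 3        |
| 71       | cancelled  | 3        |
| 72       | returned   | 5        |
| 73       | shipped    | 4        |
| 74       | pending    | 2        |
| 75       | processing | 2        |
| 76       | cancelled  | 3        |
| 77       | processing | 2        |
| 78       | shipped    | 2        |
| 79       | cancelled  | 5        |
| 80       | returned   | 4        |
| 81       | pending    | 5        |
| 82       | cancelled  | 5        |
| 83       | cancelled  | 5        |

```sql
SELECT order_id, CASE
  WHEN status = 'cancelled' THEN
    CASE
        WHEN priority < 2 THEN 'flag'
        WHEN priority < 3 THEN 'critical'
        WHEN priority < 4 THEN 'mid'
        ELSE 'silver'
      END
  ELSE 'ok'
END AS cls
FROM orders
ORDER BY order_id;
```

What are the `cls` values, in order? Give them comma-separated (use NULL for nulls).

ok, mid, ok, ok, ok, ok, mid, ok, ok, silver, ok, ok, silver, silver

order_id=70: status='processing' → outer ELSE → ok
order_id=71: status='cancelled' → inner[priority < 4] → mid
order_id=72: status='returned' → outer ELSE → ok
order_id=73: status='shipped' → outer ELSE → ok
order_id=74: status='pending' → outer ELSE → ok
order_id=75: status='processing' → outer ELSE → ok
order_id=76: status='cancelled' → inner[priority < 4] → mid
order_id=77: status='processing' → outer ELSE → ok
order_id=78: status='shipped' → outer ELSE → ok
order_id=79: status='cancelled' → inner[ELSE] → silver
order_id=80: status='returned' → outer ELSE → ok
order_id=81: status='pending' → outer ELSE → ok
order_id=82: status='cancelled' → inner[ELSE] → silver
order_id=83: status='cancelled' → inner[ELSE] → silver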